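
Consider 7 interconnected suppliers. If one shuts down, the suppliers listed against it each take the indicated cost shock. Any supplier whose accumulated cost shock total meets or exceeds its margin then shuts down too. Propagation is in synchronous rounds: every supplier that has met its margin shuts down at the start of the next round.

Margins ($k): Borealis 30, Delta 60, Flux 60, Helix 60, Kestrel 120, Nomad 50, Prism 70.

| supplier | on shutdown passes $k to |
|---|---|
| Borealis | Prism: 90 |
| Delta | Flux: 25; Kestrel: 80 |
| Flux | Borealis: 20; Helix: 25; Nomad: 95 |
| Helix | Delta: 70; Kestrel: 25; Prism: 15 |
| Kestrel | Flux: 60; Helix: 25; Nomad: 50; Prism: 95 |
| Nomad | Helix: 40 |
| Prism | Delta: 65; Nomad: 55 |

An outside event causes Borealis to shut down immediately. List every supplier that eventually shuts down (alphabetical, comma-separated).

Borealis, Delta, Nomad, Prism

Round 1 — Borealis shuts down (initial).
  Prism: +90 → 90 ≥ 70
Round 2 — Prism shuts down.
  Delta: +65 → 65 ≥ 60
  Nomad: +55 → 55 ≥ 50
Round 3 — Delta, Nomad shut down.
  Flux: +25 → 25 < 60
  Helix: +40 → 40 < 60
  Kestrel: +80 → 80 < 120
No further shutdowns.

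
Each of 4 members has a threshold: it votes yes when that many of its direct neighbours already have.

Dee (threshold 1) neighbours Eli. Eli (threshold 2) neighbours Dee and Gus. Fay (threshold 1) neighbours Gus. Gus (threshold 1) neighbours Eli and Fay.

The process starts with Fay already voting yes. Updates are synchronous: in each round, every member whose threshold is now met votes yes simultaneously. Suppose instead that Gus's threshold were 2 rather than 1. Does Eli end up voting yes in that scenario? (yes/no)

no

With Gus's threshold at 2:
Round 1 — Fay votes yes (initial).
Round 2 — no new yes votes; cascade stops.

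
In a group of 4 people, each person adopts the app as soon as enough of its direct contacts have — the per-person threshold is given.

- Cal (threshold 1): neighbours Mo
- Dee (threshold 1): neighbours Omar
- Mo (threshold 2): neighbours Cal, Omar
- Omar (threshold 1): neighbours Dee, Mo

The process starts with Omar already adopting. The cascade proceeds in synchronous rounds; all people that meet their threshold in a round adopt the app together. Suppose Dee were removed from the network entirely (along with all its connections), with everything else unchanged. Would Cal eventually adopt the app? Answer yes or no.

no

With Dee removed:
Round 1 — Omar adopts the app (initial).
Round 2 — no new adoptions; cascade stops.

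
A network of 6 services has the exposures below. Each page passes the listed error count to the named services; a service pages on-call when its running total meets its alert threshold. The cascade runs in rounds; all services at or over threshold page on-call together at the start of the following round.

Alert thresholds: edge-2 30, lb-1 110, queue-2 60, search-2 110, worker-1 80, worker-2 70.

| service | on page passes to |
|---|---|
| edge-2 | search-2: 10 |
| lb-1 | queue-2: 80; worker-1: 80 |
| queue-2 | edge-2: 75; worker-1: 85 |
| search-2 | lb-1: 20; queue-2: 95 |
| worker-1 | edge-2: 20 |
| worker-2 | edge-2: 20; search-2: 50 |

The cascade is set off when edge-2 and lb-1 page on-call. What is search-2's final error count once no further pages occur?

10

Round 1 — edge-2, lb-1 page on-call (initial).
  queue-2: +80 → 80 ≥ 60
  search-2: +10 → 10 < 110
  worker-1: +80 → 80 ≥ 80
Round 2 — queue-2, worker-1 page on-call.
No further pages.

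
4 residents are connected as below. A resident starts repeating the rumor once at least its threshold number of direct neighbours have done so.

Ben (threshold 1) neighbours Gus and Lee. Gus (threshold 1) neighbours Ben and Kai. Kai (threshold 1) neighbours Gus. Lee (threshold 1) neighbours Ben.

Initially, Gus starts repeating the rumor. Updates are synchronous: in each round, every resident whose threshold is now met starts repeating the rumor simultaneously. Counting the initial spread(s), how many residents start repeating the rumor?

4

Round 1 — Gus starts repeating the rumor (initial).
Round 2 — checking thresholds:
  Ben: 1 of 2 neighbours ≥ 1, starts repeating the rumor.
  Kai: 1 of 1 neighbours ≥ 1, starts repeating the rumor.
Round 3 — checking thresholds:
  Lee: 1 of 1 neighbours ≥ 1, starts repeating the rumor.
Round 4 — no new spreads; cascade stops.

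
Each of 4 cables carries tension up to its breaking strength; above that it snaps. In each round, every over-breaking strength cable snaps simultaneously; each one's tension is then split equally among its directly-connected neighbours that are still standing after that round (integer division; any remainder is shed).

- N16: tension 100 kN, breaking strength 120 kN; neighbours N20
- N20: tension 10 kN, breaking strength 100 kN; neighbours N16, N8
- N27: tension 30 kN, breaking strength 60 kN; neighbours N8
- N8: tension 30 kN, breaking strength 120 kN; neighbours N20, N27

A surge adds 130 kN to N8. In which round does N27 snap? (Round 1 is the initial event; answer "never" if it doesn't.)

Round 1 — N8 at 160 > 120. N8 snaps.
  N8 sheds 160 kN to N20, N27: 80 each.
    N20: 10+80 = 90 ≤ 100
    N27: 30+80 = 110 > 60
Round 2 — N27 snaps.
  N27 sheds 110 kN: no online neighbours, lost.
No further breaks.

2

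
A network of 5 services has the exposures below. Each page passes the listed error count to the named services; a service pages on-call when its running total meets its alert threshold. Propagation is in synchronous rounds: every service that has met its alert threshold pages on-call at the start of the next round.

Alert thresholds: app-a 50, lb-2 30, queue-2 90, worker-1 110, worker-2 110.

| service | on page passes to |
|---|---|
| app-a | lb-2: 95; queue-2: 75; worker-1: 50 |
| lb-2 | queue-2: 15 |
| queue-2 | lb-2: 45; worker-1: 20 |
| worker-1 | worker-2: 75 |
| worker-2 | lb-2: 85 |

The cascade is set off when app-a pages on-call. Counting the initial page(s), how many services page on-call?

Round 1 — app-a pages on-call (initial).
  lb-2: +95 → 95 ≥ 30
  queue-2: +75 → 75 < 90
  worker-1: +50 → 50 < 110
Round 2 — lb-2 pages on-call.
  queue-2: +15 → 90 ≥ 90
Round 3 — queue-2 pages on-call.
  worker-1: +20 → 70 < 110
No further pages.

3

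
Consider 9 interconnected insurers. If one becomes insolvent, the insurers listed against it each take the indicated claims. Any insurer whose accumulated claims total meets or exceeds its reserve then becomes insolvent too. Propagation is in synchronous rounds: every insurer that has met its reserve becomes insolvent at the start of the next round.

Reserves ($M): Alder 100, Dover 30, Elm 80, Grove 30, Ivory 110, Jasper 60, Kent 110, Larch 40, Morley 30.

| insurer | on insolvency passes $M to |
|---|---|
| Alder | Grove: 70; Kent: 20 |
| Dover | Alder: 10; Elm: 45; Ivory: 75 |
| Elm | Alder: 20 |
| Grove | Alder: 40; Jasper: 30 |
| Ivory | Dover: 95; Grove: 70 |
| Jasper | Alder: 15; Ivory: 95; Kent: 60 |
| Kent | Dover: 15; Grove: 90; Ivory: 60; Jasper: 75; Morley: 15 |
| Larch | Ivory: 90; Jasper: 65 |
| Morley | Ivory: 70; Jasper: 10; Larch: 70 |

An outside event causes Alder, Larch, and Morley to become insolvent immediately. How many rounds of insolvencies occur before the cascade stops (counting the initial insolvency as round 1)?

Round 1 — Alder, Larch, Morley become insolvent (initial).
  Grove: +70 → 70 ≥ 30
  Ivory: +90+70 → 160 ≥ 110
  Jasper: +65+10 → 75 ≥ 60
  Kent: +20 → 20 < 110
Round 2 — Grove, Ivory, Jasper become insolvent.
  Dover: +95 → 95 ≥ 30
  Kent: +60 → 80 < 110
Round 3 — Dover becomes insolvent.
  Elm: +45 → 45 < 80
No further insolvencies.

3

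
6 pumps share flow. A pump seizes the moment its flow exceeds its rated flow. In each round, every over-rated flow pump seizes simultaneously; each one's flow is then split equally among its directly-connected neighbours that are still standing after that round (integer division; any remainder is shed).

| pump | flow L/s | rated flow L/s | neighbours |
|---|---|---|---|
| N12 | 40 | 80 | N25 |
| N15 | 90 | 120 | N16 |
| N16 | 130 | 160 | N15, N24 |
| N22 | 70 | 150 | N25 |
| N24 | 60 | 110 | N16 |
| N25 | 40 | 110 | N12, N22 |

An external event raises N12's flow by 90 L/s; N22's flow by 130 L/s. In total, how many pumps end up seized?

3

Round 1 — N12 at 130 > 80; N22 at 200 > 150. N12, N22 seize.
  N12 sheds 130 L/s to N25: 130 each.
    N25: 40+130 = 170 > 110
  N22 sheds 200 L/s to N25: 200 each.
    N25: 170+200 = 370 > 110
Round 2 — N25 seizes.
  N25 sheds 370 L/s: no online neighbours, lost.
No further seizures.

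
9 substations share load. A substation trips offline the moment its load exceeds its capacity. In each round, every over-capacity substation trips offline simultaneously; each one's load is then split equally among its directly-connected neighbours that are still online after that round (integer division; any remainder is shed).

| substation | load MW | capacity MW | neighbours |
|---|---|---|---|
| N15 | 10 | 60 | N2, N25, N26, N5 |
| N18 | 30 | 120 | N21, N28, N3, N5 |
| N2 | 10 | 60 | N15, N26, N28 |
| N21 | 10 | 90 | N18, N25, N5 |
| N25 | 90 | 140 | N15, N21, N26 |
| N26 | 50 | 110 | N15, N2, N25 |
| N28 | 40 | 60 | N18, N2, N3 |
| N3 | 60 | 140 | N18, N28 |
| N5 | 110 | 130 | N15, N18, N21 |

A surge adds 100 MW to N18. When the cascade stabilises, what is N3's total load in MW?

128

Round 1 — N18 at 130 > 120. N18 trips offline.
  N18 sheds 130 MW to N21, N28, N3, N5: 32 each (2 lost).
    N21: 10+32 = 42 ≤ 90
    N28: 40+32 = 72 > 60
    N3: 60+32 = 92 ≤ 140
    N5: 110+32 = 142 > 130
Round 2 — N28, N5 trip offline.
  N28 sheds 72 MW to N2, N3: 36 each.
    N2: 10+36 = 46 ≤ 60
    N3: 92+36 = 128 ≤ 140
  N5 sheds 142 MW to N15, N21: 71 each.
    N15: 10+71 = 81 > 60
    N21: 42+71 = 113 > 90
Round 3 — N15, N21 trip offline.
  N15 sheds 81 MW to N2, N25, N26: 27 each.
    N2: 46+27 = 73 > 60
    N25: 90+27 = 117 ≤ 140
    N26: 50+27 = 77 ≤ 110
  N21 sheds 113 MW to N25: 113 each.
    N25: 117+113 = 230 > 140
Round 4 — N2, N25 trip offline.
  N2 sheds 73 MW to N26: 73 each.
    N26: 77+73 = 150 > 110
  N25 sheds 230 MW to N26: 230 each.
    N26: 150+230 = 380 > 110
Round 5 — N26 trips offline.
  N26 sheds 380 MW: no online neighbours, lost.
No further trips.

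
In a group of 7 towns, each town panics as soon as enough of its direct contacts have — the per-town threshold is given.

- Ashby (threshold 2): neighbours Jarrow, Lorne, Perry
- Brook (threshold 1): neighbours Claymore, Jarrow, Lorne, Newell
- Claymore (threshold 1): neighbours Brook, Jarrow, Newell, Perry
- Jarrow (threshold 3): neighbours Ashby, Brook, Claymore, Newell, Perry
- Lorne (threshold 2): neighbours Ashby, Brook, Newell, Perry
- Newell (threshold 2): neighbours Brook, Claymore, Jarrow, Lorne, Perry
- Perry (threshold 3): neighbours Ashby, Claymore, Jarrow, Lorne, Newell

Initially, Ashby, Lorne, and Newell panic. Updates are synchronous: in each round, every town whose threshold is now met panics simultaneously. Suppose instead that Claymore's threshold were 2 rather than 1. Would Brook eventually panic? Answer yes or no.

With Claymore's threshold at 2:
Round 1 — Ashby, Lorne, Newell panic (initial).
Round 2 — checking thresholds:
  Brook: 2 of 4 neighbours ≥ 1, panics.
  Claymore: 1 of 4 neighbours < 2, holds.
  Jarrow: 2 of 5 neighbours < 3, holds.
  Perry: 3 of 5 neighbours ≥ 3, panics.
Round 3 — checking thresholds:
  Claymore: 3 of 4 neighbours ≥ 2, panics.
  Jarrow: 4 of 5 neighbours ≥ 3, panics.
Round 4 — no new panics; cascade stops.

yes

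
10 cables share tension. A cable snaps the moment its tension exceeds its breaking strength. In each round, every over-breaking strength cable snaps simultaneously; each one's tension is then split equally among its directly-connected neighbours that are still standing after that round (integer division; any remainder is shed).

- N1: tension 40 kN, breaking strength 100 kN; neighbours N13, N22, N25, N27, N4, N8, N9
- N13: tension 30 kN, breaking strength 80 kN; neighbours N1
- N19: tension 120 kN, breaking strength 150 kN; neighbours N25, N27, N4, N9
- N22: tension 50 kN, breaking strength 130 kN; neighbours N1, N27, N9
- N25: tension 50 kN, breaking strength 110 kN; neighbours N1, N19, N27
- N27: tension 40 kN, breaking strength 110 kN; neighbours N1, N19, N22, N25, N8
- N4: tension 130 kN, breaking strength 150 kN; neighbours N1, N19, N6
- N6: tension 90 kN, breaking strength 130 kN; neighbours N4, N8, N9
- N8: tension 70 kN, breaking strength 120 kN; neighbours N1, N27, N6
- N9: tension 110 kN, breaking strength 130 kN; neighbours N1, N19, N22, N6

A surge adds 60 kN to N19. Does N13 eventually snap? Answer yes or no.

no

Round 1 — N19 at 180 > 150. N19 snaps.
  N19 sheds 180 kN to N25, N27, N4, N9: 45 each.
    N25: 50+45 = 95 ≤ 110
    N27: 40+45 = 85 ≤ 110
    N4: 130+45 = 175 > 150
    N9: 110+45 = 155 > 130
Round 2 — N4, N9 snap.
  N4 sheds 175 kN to N1, N6: 87 each (1 lost).
    N1: 40+87 = 127 > 100
    N6: 90+87 = 177 > 130
  N9 sheds 155 kN to N1, N22, N6: 51 each (2 lost).
    N1: 127+51 = 178 > 100
    N22: 50+51 = 101 ≤ 130
    N6: 177+51 = 228 > 130
Round 3 — N1, N6 snap.
  N1 sheds 178 kN to N13, N22, N25, N27, N8: 35 each (3 lost).
    N13: 30+35 = 65 ≤ 80
    N22: 101+35 = 136 > 130
    N25: 95+35 = 130 > 110
    N27: 85+35 = 120 > 110
    N8: 70+35 = 105 ≤ 120
  N6 sheds 228 kN to N8: 228 each.
    N8: 105+228 = 333 > 120
Round 4 — N22, N25, N27, N8 snap.
  N22 sheds 136 kN: no online neighbours, lost.
  N25 sheds 130 kN: no online neighbours, lost.
  N27 sheds 120 kN: no online neighbours, lost.
  N8 sheds 333 kN: no online neighbours, lost.
No further breaks.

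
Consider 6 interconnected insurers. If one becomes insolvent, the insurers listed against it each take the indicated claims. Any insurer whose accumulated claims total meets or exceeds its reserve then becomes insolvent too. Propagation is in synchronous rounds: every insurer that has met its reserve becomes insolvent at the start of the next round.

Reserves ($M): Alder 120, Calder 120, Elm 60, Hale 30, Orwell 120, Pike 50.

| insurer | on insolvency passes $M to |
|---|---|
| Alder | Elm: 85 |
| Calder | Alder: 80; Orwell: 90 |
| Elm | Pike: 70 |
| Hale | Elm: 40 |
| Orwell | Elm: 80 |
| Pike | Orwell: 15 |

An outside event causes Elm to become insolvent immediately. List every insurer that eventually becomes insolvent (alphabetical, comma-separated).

Round 1 — Elm becomes insolvent (initial).
  Pike: +70 → 70 ≥ 50
Round 2 — Pike becomes insolvent.
  Orwell: +15 → 15 < 120
No further insolvencies.

Elm, Pike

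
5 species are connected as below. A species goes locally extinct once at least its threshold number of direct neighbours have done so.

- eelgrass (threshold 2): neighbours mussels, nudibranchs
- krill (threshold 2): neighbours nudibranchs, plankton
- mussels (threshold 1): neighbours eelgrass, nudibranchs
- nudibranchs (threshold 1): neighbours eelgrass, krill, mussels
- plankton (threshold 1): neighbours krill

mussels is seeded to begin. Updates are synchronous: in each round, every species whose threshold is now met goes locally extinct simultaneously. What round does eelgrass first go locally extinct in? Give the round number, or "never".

Round 1 — mussels goes locally extinct (initial).
Round 2 — checking thresholds:
  eelgrass: 1 of 2 neighbours < 2, not yet.
  nudibranchs: 1 of 3 neighbours ≥ 1, goes locally extinct.
Round 3 — checking thresholds:
  eelgrass: 2 of 2 neighbours ≥ 2, goes locally extinct.
  krill: 1 of 2 neighbours < 2, not yet.
Round 4 — no new extinctions; cascade stops.

3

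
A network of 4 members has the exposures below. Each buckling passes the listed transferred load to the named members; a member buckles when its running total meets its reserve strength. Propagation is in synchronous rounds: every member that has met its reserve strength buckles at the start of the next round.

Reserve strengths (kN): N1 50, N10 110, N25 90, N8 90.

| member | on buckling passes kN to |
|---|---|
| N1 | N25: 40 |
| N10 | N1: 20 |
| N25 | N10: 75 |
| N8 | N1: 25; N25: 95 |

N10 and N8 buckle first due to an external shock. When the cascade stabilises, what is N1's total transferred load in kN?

Round 1 — N10, N8 buckle (initial).
  N1: +20+25 → 45 < 50
  N25: +95 → 95 ≥ 90
Round 2 — N25 buckles.
No further bucklings.

45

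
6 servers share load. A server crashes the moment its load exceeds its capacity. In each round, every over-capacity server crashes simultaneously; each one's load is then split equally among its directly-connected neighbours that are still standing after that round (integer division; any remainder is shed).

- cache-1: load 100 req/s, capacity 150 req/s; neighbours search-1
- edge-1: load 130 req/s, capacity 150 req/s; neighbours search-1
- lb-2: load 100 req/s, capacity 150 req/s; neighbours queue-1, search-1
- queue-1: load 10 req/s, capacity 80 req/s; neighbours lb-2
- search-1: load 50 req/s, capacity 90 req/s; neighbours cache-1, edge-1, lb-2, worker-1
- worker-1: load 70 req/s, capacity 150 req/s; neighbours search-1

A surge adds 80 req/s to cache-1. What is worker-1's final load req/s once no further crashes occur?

Round 1 — cache-1 at 180 > 150. cache-1 crashes.
  cache-1 sheds 180 req/s to search-1: 180 each.
    search-1: 50+180 = 230 > 90
Round 2 — search-1 crashes.
  search-1 sheds 230 req/s to edge-1, lb-2, worker-1: 76 each (2 lost).
    edge-1: 130+76 = 206 > 150
    lb-2: 100+76 = 176 > 150
    worker-1: 70+76 = 146 ≤ 150
Round 3 — edge-1, lb-2 crash.
  edge-1 sheds 206 req/s: no online neighbours, lost.
  lb-2 sheds 176 req/s to queue-1: 176 each.
    queue-1: 10+176 = 186 > 80
Round 4 — queue-1 crashes.
  queue-1 sheds 186 req/s: no online neighbours, lost.
No further crashes.

146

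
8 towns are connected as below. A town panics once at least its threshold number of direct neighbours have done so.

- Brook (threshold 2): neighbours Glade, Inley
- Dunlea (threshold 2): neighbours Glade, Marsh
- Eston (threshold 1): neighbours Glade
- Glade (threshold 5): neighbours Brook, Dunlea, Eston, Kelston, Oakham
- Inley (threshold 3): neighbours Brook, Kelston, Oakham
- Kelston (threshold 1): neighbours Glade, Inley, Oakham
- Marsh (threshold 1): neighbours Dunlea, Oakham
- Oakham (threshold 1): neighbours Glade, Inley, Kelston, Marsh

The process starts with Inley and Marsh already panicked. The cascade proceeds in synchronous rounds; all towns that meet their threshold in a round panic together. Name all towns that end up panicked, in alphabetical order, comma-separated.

Round 1 — Inley, Marsh panic (initial).
Round 2 — checking thresholds:
  Brook: 1 of 2 neighbours < 2, below threshold.
  Dunlea: 1 of 2 neighbours < 2, below threshold.
  Kelston: 1 of 3 neighbours ≥ 1, panics.
  Oakham: 2 of 4 neighbours ≥ 1, panics.
Round 3 — no new panics; cascade stops.

Inley, Kelston, Marsh, Oakham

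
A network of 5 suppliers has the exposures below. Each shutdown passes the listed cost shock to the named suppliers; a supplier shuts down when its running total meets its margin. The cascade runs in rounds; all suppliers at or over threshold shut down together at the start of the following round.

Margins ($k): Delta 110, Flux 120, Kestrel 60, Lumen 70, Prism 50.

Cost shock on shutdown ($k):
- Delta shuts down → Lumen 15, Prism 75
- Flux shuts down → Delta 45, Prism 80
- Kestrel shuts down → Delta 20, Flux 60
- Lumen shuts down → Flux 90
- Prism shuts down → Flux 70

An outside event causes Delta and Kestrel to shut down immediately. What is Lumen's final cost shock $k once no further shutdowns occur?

15

Round 1 — Delta, Kestrel shut down (initial).
  Flux: +60 → 60 < 120
  Lumen: +15 → 15 < 70
  Prism: +75 → 75 ≥ 50
Round 2 — Prism shuts down.
  Flux: +70 → 130 ≥ 120
Round 3 — Flux shuts down.
No further shutdowns.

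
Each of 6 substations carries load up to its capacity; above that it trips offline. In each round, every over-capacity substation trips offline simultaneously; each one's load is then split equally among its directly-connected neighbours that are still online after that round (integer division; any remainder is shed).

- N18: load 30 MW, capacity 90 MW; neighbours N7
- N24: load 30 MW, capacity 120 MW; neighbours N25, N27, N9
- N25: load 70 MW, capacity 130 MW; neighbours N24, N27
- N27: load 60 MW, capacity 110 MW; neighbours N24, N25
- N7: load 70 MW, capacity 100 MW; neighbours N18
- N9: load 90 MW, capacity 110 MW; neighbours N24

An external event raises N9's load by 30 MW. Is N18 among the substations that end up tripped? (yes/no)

no

Round 1 — N9 at 120 > 110. N9 trips offline.
  N9 sheds 120 MW to N24: 120 each.
    N24: 30+120 = 150 > 120
Round 2 — N24 trips offline.
  N24 sheds 150 MW to N25, N27: 75 each.
    N25: 70+75 = 145 > 130
    N27: 60+75 = 135 > 110
Round 3 — N25, N27 trip offline.
  N25 sheds 145 MW: no online neighbours, lost.
  N27 sheds 135 MW: no online neighbours, lost.
No further trips.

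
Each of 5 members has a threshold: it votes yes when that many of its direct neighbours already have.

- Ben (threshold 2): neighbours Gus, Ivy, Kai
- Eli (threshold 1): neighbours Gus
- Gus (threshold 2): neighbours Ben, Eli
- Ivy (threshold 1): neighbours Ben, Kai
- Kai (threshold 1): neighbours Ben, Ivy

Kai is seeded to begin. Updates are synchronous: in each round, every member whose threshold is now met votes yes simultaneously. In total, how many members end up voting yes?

Round 1 — Kai votes yes (initial).
Round 2 — checking thresholds:
  Ben: 1 of 3 neighbours < 2, below threshold.
  Ivy: 1 of 2 neighbours ≥ 1, votes yes.
Round 3 — checking thresholds:
  Ben: 2 of 3 neighbours ≥ 2, votes yes.
Round 4 — no new yes votes; cascade stops.

3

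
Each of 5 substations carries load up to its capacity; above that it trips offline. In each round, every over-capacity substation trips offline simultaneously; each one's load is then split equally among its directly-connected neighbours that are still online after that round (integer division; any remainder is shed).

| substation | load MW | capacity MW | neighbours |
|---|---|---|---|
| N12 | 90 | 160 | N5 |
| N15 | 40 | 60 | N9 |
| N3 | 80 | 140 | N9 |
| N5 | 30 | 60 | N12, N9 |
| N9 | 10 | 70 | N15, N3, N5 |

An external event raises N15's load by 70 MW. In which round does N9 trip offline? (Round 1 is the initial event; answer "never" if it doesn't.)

Round 1 — N15 at 110 > 60. N15 trips offline.
  N15 sheds 110 MW to N9: 110 each.
    N9: 10+110 = 120 > 70
Round 2 — N9 trips offline.
  N9 sheds 120 MW to N3, N5: 60 each.
    N3: 80+60 = 140 ≤ 140
    N5: 30+60 = 90 > 60
Round 3 — N5 trips offline.
  N5 sheds 90 MW to N12: 90 each.
    N12: 90+90 = 180 > 160
Round 4 — N12 trips offline.
  N12 sheds 180 MW: no online neighbours, lost.
No further trips.

2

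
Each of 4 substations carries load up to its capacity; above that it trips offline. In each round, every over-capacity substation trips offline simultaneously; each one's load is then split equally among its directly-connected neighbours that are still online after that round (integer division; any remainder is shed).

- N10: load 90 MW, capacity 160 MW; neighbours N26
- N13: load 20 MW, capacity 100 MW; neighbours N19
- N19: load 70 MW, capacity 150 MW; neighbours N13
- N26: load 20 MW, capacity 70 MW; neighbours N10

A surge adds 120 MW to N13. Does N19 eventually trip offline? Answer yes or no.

yes

Round 1 — N13 at 140 > 100. N13 trips offline.
  N13 sheds 140 MW to N19: 140 each.
    N19: 70+140 = 210 > 150
Round 2 — N19 trips offline.
  N19 sheds 210 MW: no online neighbours, lost.
No further trips.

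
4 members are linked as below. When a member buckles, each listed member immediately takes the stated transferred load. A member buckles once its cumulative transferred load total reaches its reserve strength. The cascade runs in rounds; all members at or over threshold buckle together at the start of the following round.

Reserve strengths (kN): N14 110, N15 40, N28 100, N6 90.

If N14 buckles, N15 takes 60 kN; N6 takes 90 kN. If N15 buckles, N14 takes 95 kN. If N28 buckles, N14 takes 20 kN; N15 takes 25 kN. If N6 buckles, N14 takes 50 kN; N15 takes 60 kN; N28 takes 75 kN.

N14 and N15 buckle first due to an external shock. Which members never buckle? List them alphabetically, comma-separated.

N28

Round 1 — N14, N15 buckle (initial).
  N6: +90 → 90 ≥ 90
Round 2 — N6 buckles.
  N28: +75 → 75 < 100
No further bucklings.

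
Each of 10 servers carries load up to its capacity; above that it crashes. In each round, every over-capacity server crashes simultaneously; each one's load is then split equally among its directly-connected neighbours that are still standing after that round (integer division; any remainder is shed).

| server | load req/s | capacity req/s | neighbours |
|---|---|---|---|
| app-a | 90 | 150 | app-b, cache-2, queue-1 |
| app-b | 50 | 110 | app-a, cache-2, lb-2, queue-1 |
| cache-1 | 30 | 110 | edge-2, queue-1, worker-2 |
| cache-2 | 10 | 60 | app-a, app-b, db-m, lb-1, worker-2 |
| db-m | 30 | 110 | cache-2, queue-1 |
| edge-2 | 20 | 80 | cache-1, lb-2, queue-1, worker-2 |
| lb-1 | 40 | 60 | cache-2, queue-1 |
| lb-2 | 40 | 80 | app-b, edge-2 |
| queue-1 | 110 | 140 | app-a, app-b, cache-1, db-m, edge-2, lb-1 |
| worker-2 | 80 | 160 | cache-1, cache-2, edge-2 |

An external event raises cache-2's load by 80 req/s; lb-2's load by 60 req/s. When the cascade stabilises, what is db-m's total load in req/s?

Round 1 — cache-2 at 90 > 60; lb-2 at 100 > 80. cache-2, lb-2 crash.
  cache-2 sheds 90 req/s to app-a, app-b, db-m, lb-1, worker-2: 18 each.
    app-a: 90+18 = 108 ≤ 150
    app-b: 50+18 = 68 ≤ 110
    db-m: 30+18 = 48 ≤ 110
    lb-1: 40+18 = 58 ≤ 60
    worker-2: 80+18 = 98 ≤ 160
  lb-2 sheds 100 req/s to app-b, edge-2: 50 each.
    app-b: 68+50 = 118 > 110
    edge-2: 20+50 = 70 ≤ 80
Round 2 — app-b crashes.
  app-b sheds 118 req/s to app-a, queue-1: 59 each.
    app-a: 108+59 = 167 > 150
    queue-1: 110+59 = 169 > 140
Round 3 — app-a, queue-1 crash.
  app-a sheds 167 req/s: no online neighbours, lost.
  queue-1 sheds 169 req/s to cache-1, db-m, edge-2, lb-1: 42 each (1 lost).
    cache-1: 30+42 = 72 ≤ 110
    db-m: 48+42 = 90 ≤ 110
    edge-2: 70+42 = 112 > 80
    lb-1: 58+42 = 100 > 60
Round 4 — edge-2, lb-1 crash.
  edge-2 sheds 112 req/s to cache-1, worker-2: 56 each.
    cache-1: 72+56 = 128 > 110
    worker-2: 98+56 = 154 ≤ 160
  lb-1 sheds 100 req/s: no online neighbours, lost.
Round 5 — cache-1 crashes.
  cache-1 sheds 128 req/s to worker-2: 128 each.
    worker-2: 154+128 = 282 > 160
Round 6 — worker-2 crashes.
  worker-2 sheds 282 req/s: no online neighbours, lost.
No further crashes.

90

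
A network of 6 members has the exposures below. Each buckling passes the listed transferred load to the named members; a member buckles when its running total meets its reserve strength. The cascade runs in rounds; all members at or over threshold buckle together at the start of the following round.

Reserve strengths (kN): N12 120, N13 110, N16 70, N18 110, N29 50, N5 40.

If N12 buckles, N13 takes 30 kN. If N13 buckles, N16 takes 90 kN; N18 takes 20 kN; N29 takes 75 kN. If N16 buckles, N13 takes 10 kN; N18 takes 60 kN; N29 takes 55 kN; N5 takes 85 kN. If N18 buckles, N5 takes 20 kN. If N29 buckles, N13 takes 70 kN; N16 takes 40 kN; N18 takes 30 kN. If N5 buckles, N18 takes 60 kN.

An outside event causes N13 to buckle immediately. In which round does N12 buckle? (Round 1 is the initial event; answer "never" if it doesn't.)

Round 1 — N13 buckles (initial).
  N16: +90 → 90 ≥ 70
  N18: +20 → 20 < 110
  N29: +75 → 75 ≥ 50
Round 2 — N16, N29 buckle.
  N18: +60+30 → 110 ≥ 110
  N5: +85 → 85 ≥ 40
Round 3 — N18, N5 buckle.
No further bucklings.

never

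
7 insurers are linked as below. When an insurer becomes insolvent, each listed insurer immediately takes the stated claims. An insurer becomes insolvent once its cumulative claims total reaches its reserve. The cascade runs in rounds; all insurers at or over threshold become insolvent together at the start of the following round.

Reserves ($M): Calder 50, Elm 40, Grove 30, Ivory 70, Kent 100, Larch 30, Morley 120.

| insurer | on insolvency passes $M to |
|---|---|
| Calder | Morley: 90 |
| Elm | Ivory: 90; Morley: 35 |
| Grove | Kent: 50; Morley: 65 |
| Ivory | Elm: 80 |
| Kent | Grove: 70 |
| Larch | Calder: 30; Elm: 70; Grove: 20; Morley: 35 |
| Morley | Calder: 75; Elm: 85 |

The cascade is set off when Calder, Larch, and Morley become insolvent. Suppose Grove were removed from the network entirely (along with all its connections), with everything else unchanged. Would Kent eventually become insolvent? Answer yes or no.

With Grove removed:
Round 1 — Calder, Larch, Morley become insolvent (initial).
  Elm: +70+85 → 155 ≥ 40
Round 2 — Elm becomes insolvent.
  Ivory: +90 → 90 ≥ 70
Round 3 — Ivory becomes insolvent.
No further insolvencies.

no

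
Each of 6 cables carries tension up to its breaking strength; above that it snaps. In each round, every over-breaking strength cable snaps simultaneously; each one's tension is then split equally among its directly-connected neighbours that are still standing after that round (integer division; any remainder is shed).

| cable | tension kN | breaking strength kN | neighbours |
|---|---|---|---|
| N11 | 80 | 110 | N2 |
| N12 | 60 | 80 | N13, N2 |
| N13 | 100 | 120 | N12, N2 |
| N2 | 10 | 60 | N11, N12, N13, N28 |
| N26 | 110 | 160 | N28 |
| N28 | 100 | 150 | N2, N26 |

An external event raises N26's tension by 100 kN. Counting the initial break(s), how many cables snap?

Round 1 — N26 at 210 > 160. N26 snaps.
  N26 sheds 210 kN to N28: 210 each.
    N28: 100+210 = 310 > 150
Round 2 — N28 snaps.
  N28 sheds 310 kN to N2: 310 each.
    N2: 10+310 = 320 > 60
Round 3 — N2 snaps.
  N2 sheds 320 kN to N11, N12, N13: 106 each (2 lost).
    N11: 80+106 = 186 > 110
    N12: 60+106 = 166 > 80
    N13: 100+106 = 206 > 120
Round 4 — N11, N12, N13 snap.
  N11 sheds 186 kN: no online neighbours, lost.
  N12 sheds 166 kN: no online neighbours, lost.
  N13 sheds 206 kN: no online neighbours, lost.
No further breaks.

6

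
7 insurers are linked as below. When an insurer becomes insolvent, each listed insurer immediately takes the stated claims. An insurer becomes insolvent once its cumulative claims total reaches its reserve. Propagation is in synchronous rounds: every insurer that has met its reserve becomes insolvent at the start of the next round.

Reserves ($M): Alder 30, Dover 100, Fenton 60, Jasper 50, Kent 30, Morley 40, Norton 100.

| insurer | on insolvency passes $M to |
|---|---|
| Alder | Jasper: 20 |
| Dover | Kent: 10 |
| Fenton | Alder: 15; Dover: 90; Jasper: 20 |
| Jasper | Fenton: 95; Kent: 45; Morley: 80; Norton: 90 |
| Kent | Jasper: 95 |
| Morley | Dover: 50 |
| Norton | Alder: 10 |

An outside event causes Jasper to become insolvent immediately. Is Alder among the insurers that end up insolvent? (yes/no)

no

Round 1 — Jasper becomes insolvent (initial).
  Fenton: +95 → 95 ≥ 60
  Kent: +45 → 45 ≥ 30
  Morley: +80 → 80 ≥ 40
  Norton: +90 → 90 < 100
Round 2 — Fenton, Kent, Morley become insolvent.
  Alder: +15 → 15 < 30
  Dover: +90+50 → 140 ≥ 100
Round 3 — Dover becomes insolvent.
No further insolvencies.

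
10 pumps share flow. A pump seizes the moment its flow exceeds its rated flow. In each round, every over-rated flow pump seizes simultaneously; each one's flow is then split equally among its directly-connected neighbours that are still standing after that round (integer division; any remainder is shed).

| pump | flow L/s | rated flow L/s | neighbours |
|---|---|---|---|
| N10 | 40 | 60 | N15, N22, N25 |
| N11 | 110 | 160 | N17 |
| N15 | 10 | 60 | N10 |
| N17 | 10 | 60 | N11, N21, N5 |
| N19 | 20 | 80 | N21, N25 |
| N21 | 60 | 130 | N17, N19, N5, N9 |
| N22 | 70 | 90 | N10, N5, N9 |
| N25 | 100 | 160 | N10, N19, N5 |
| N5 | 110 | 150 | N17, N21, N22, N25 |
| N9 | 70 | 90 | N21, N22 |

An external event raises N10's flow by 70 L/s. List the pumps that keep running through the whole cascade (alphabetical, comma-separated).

Round 1 — N10 at 110 > 60. N10 seizes.
  N10 sheds 110 L/s to N15, N22, N25: 36 each (2 lost).
    N15: 10+36 = 46 ≤ 60
    N22: 70+36 = 106 > 90
    N25: 100+36 = 136 ≤ 160
Round 2 — N22 seizes.
  N22 sheds 106 L/s to N5, N9: 53 each.
    N5: 110+53 = 163 > 150
    N9: 70+53 = 123 > 90
Round 3 — N5, N9 seize.
  N5 sheds 163 L/s to N17, N21, N25: 54 each (1 lost).
    N17: 10+54 = 64 > 60
    N21: 60+54 = 114 ≤ 130
    N25: 136+54 = 190 > 160
  N9 sheds 123 L/s to N21: 123 each.
    N21: 114+123 = 237 > 130
Round 4 — N17, N21, N25 seize.
  N17 sheds 64 L/s to N11: 64 each.
    N11: 110+64 = 174 > 160
  N21 sheds 237 L/s to N19: 237 each.
    N19: 20+237 = 257 > 80
  N25 sheds 190 L/s to N19: 190 each.
    N19: 257+190 = 447 > 80
Round 5 — N11, N19 seize.
  N11 sheds 174 L/s: no online neighbours, lost.
  N19 sheds 447 L/s: no online neighbours, lost.
No further seizures.

N15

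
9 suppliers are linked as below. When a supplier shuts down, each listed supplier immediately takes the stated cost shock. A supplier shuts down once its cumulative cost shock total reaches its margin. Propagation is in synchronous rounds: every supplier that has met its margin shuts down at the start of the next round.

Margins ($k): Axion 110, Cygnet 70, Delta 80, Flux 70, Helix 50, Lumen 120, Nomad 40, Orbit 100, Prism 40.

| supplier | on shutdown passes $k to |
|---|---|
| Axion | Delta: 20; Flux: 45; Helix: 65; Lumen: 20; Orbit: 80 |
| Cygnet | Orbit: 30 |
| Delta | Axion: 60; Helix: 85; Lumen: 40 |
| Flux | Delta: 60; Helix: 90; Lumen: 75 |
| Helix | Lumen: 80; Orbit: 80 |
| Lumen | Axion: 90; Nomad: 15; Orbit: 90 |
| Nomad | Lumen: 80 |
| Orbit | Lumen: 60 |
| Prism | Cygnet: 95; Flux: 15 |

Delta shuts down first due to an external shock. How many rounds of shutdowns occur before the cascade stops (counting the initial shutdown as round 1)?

Round 1 — Delta shuts down (initial).
  Axion: +60 → 60 < 110
  Helix: +85 → 85 ≥ 50
  Lumen: +40 → 40 < 120
Round 2 — Helix shuts down.
  Lumen: +80 → 120 ≥ 120
  Orbit: +80 → 80 < 100
Round 3 — Lumen shuts down.
  Axion: +90 → 150 ≥ 110
  Nomad: +15 → 15 < 40
  Orbit: +90 → 170 ≥ 100
Round 4 — Axion, Orbit shut down.
  Flux: +45 → 45 < 70
No further shutdowns.

4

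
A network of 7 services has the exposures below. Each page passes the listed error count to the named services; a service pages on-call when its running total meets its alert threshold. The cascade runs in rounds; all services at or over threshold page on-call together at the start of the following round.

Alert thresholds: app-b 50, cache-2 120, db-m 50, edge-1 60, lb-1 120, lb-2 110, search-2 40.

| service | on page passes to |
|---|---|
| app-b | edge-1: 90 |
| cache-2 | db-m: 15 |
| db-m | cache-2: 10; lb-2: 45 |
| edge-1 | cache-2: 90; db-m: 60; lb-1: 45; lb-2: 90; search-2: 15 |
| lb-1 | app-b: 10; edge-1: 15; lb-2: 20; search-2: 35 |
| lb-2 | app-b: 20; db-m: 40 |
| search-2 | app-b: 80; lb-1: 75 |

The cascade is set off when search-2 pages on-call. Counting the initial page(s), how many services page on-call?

6

Round 1 — search-2 pages on-call (initial).
  app-b: +80 → 80 ≥ 50
  lb-1: +75 → 75 < 120
Round 2 — app-b pages on-call.
  edge-1: +90 → 90 ≥ 60
Round 3 — edge-1 pages on-call.
  cache-2: +90 → 90 < 120
  db-m: +60 → 60 ≥ 50
  lb-1: +45 → 120 ≥ 120
  lb-2: +90 → 90 < 110
Round 4 — db-m, lb-1 page on-call.
  cache-2: +10 → 100 < 120
  lb-2: +45+20 → 155 ≥ 110
Round 5 — lb-2 pages on-call.
No further pages.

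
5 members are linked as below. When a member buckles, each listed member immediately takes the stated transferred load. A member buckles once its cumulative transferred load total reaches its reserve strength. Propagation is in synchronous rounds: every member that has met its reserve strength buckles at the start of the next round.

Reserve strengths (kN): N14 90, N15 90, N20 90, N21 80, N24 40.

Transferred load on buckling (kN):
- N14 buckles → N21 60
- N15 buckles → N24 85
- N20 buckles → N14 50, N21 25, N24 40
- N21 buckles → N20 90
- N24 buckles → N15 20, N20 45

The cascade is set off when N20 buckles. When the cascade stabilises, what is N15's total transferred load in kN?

20

Round 1 — N20 buckles (initial).
  N14: +50 → 50 < 90
  N21: +25 → 25 < 80
  N24: +40 → 40 ≥ 40
Round 2 — N24 buckles.
  N15: +20 → 20 < 90
No further bucklings.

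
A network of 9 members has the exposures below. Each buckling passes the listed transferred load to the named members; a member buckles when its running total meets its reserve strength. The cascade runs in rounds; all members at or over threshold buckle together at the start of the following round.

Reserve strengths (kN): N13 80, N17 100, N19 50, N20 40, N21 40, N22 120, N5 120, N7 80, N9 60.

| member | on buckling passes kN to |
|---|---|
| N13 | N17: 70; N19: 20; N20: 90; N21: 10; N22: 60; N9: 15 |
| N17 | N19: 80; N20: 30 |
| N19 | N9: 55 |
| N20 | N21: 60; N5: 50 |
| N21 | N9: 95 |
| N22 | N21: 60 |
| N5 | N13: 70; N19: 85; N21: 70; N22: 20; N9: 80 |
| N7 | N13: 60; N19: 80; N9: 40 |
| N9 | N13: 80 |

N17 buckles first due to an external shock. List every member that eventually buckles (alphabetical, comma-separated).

N17, N19

Round 1 — N17 buckles (initial).
  N19: +80 → 80 ≥ 50
  N20: +30 → 30 < 40
Round 2 — N19 buckles.
  N9: +55 → 55 < 60
No further bucklings.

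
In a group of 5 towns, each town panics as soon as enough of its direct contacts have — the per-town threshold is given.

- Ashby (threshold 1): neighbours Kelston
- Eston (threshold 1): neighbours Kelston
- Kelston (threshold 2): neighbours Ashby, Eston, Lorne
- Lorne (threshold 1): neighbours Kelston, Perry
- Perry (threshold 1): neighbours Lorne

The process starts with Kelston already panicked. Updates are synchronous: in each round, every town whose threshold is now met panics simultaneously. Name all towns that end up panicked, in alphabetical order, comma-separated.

Ashby, Eston, Kelston, Lorne, Perry

Round 1 — Kelston panics (initial).
Round 2 — checking thresholds:
  Ashby: 1 of 1 neighbours ≥ 1, panics.
  Eston: 1 of 1 neighbours ≥ 1, panics.
  Lorne: 1 of 2 neighbours ≥ 1, panics.
Round 3 — checking thresholds:
  Perry: 1 of 1 neighbours ≥ 1, panics.
Round 4 — no new panics; cascade stops.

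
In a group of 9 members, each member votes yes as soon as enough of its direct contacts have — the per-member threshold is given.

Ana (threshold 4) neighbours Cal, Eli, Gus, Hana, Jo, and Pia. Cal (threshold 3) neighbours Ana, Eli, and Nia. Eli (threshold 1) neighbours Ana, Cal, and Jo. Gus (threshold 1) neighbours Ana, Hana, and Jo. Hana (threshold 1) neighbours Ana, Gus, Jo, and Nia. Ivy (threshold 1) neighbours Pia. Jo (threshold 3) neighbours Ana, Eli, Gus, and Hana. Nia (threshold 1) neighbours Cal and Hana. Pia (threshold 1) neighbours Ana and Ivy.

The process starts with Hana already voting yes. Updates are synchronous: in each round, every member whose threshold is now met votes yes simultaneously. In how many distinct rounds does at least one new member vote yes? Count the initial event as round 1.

2

Round 1 — Hana votes yes (initial).
Round 2 — checking thresholds:
  Ana: 1 of 6 neighbours < 4, holds.
  Gus: 1 of 3 neighbours ≥ 1, votes yes.
  Jo: 1 of 4 neighbours < 3, holds.
  Nia: 1 of 2 neighbours ≥ 1, votes yes.
Round 3 — no new yes votes; cascade stops.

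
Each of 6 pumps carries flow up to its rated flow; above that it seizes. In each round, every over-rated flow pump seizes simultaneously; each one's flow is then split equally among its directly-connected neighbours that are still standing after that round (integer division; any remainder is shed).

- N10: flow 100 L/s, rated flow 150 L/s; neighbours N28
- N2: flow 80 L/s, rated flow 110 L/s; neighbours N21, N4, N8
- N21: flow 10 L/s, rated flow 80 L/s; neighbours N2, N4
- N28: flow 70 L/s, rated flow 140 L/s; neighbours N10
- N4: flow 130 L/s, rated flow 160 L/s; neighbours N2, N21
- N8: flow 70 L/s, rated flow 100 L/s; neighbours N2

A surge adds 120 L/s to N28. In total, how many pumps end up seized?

Round 1 — N28 at 190 > 140. N28 seizes.
  N28 sheds 190 L/s to N10: 190 each.
    N10: 100+190 = 290 > 150
Round 2 — N10 seizes.
  N10 sheds 290 L/s: no online neighbours, lost.
No further seizures.

2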